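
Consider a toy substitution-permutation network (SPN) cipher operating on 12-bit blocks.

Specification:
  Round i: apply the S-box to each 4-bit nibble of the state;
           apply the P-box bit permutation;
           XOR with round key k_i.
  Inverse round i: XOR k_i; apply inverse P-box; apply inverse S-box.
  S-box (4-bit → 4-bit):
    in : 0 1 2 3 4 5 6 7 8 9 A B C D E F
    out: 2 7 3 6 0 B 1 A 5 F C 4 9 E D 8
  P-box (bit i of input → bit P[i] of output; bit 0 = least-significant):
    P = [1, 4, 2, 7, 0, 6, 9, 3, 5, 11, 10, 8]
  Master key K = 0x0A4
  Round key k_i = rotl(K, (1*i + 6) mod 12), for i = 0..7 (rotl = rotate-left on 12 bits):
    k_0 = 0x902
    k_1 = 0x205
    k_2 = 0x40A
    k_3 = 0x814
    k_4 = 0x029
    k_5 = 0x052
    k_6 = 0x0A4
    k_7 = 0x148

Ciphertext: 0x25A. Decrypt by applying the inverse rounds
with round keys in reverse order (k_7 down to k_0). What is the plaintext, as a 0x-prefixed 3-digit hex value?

s_0 = ciphertext = 0x25A
s_1 = InvRound(s_0, k_7) = 0xFB2
s_2 = InvRound(s_1, k_6) = 0xDB1
s_3 = InvRound(s_2, k_5) = 0x92C
s_4 = InvRound(s_3, k_4) = 0x76B
s_5 = InvRound(s_4, k_3) = 0x991
s_6 = InvRound(s_5, k_2) = 0xDC5
s_7 = InvRound(s_6, k_1) = 0xD3F
s_8 = InvRound(s_7, k_0) = 0x8C3

0x8C3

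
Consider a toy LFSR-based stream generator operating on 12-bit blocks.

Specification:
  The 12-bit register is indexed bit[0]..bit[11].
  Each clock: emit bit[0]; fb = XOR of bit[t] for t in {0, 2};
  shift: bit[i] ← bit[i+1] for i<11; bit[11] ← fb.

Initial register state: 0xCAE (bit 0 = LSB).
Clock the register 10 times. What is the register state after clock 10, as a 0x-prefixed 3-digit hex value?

0xE17

reg_0 = 0xCAE
clock 1: out=0, reg = 0xE57
clock 2: out=1, reg = 0x72B
clock 3: out=1, reg = 0xB95
clock 4: out=1, reg = 0x5CA
clock 5: out=0, reg = 0x2E5
clock 6: out=1, reg = 0x172
clock 7: out=0, reg = 0x0B9
clock 8: out=1, reg = 0x85C
clock 9: out=0, reg = 0xC2E
clock 10: out=0, reg = 0xE17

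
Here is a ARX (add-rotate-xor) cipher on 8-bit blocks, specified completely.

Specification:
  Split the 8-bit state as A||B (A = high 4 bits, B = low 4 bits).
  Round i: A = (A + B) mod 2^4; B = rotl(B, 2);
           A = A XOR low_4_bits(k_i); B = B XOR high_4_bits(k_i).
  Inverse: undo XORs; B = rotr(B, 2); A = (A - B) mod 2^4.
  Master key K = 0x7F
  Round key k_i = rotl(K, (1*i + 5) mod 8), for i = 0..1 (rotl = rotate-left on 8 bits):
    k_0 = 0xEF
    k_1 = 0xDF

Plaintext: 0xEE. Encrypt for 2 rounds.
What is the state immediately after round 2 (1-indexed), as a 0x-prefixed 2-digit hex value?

s_0 = plaintext = 0xEE
s_1 = Round(s_0, k_0) = 0x35
s_2 = Round(s_1, k_1) = 0x78

0x78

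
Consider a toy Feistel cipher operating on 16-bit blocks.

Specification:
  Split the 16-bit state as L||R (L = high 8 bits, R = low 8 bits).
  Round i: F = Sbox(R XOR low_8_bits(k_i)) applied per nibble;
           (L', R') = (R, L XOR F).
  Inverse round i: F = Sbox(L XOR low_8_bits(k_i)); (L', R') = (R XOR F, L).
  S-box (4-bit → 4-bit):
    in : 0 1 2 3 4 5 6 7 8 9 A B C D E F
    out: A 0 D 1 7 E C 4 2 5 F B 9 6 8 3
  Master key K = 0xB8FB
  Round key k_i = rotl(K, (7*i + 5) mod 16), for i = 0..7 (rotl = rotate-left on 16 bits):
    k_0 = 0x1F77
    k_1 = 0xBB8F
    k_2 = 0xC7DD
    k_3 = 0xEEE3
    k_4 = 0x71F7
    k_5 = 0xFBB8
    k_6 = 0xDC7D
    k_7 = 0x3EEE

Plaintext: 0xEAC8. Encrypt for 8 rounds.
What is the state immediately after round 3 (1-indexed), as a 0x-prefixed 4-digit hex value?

s_0 = plaintext = 0xEAC8
s_1 = Round(s_0, k_0) = 0xC859
s_2 = Round(s_1, k_1) = 0x59A4
s_3 = Round(s_2, k_2) = 0xA41C
s_4 = Round(s_3, k_3) = 0x1C97
s_5 = Round(s_4, k_4) = 0x97D6
s_6 = Round(s_5, k_5) = 0xD65F
s_7 = Round(s_6, k_6) = 0x5F0B
s_8 = Round(s_7, k_7) = 0x0BD1

0xA41C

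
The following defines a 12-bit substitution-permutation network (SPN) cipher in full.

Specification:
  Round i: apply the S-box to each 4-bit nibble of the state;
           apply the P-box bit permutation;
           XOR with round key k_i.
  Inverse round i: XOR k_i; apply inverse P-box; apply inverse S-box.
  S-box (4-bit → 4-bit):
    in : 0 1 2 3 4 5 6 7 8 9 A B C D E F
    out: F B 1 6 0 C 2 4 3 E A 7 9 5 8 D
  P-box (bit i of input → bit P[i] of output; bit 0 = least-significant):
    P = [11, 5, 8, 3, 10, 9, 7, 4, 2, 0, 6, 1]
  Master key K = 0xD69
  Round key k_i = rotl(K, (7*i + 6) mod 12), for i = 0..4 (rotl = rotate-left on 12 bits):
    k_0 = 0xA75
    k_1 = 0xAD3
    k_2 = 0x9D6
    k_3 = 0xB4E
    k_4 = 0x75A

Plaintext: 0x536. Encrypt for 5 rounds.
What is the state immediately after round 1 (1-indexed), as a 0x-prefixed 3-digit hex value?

s_0 = plaintext = 0x536
s_1 = Round(s_0, k_0) = 0x897
s_2 = Round(s_1, k_1) = 0x946
s_3 = Round(s_2, k_2) = 0x9B5
s_4 = Round(s_3, k_3) = 0xC85
s_5 = Round(s_4, k_4) = 0x054

0x897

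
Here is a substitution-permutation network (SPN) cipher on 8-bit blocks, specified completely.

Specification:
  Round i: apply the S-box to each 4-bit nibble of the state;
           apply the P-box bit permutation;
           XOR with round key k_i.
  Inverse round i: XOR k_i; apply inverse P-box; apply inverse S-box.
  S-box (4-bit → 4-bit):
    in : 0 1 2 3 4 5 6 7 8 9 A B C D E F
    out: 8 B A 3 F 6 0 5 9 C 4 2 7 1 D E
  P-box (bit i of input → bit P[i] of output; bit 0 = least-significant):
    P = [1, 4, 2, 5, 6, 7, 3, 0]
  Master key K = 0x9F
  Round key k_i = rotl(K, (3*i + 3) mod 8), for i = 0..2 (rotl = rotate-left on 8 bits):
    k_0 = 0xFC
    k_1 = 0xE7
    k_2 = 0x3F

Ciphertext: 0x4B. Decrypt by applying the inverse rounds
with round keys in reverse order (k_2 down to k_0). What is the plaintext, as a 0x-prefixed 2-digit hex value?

0x7C

s_0 = ciphertext = 0x4B
s_1 = InvRound(s_0, k_2) = 0xDF
s_2 = InvRound(s_1, k_1) = 0xA2
s_3 = InvRound(s_2, k_0) = 0x7C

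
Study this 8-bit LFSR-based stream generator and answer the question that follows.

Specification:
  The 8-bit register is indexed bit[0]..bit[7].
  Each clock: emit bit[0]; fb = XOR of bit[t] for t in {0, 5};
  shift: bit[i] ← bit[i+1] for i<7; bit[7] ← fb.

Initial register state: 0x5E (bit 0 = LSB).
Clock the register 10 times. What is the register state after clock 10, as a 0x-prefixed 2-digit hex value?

reg_0 = 0x5E
clock 1: out=0, reg = 0x2F
clock 2: out=1, reg = 0x17
clock 3: out=1, reg = 0x8B
clock 4: out=1, reg = 0xC5
clock 5: out=1, reg = 0xE2
clock 6: out=0, reg = 0xF1
clock 7: out=1, reg = 0x78
clock 8: out=0, reg = 0xBC
clock 9: out=0, reg = 0xDE
clock 10: out=0, reg = 0x6F

0x6F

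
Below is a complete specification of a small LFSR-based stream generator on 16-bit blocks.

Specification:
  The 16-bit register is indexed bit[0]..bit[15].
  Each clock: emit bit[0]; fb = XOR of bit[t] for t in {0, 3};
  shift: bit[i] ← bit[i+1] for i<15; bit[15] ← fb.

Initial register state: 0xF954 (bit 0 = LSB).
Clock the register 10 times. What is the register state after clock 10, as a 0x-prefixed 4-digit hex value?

reg_0 = 0xF954
clock 1: out=0, reg = 0x7CAA
clock 2: out=0, reg = 0xBE55
clock 3: out=1, reg = 0xDF2A
clock 4: out=0, reg = 0xEF95
clock 5: out=1, reg = 0xF7CA
clock 6: out=0, reg = 0xFBE5
clock 7: out=1, reg = 0xFDF2
clock 8: out=0, reg = 0x7EF9
clock 9: out=1, reg = 0x3F7C
clock 10: out=0, reg = 0x9FBE

0x9FBE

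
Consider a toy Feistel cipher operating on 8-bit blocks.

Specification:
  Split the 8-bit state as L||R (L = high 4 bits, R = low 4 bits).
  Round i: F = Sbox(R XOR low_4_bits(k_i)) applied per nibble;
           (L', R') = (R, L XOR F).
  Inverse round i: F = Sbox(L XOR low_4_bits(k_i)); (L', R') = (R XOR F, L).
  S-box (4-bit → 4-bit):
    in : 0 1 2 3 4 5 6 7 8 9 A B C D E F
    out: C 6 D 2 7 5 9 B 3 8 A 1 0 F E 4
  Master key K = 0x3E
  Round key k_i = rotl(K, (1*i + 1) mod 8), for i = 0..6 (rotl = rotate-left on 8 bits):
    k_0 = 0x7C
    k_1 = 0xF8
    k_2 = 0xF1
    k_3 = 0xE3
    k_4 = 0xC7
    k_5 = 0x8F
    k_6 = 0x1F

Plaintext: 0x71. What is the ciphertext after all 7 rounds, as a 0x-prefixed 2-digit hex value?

0x53

s_0 = plaintext = 0x71
s_1 = Round(s_0, k_0) = 0x18
s_2 = Round(s_1, k_1) = 0x8D
s_3 = Round(s_2, k_2) = 0xD8
s_4 = Round(s_3, k_3) = 0x8C
s_5 = Round(s_4, k_4) = 0xC9
s_6 = Round(s_5, k_5) = 0x95
s_7 = Round(s_6, k_6) = 0x53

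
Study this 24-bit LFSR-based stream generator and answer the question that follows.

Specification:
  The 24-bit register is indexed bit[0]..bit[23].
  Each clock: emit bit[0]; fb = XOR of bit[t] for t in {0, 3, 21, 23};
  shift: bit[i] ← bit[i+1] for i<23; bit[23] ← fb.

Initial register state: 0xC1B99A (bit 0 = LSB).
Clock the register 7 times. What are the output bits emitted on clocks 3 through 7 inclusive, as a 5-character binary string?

01100

reg_0 = 0xC1B99A
clock 1: out=0, reg = 0x60DCCD
clock 2: out=1, reg = 0xB06E66
clock 3: out=0, reg = 0x583733
clock 4: out=1, reg = 0xAC1B99
clock 5: out=1, reg = 0x560DCC
clock 6: out=0, reg = 0xAB06E6
clock 7: out=0, reg = 0x558373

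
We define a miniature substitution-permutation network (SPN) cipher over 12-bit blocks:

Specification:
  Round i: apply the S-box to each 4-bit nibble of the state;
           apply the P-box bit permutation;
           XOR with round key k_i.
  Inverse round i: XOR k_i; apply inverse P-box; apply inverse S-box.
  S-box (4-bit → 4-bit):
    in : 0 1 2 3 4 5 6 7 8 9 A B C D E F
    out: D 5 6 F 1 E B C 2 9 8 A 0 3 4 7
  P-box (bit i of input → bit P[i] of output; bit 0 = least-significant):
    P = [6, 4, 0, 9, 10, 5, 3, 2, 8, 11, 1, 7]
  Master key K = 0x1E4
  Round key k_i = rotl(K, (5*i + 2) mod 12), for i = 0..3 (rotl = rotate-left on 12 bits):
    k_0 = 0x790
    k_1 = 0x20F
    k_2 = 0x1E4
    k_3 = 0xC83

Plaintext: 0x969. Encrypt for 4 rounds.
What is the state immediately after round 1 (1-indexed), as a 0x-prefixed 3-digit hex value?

0x074

s_0 = plaintext = 0x969
s_1 = Round(s_0, k_0) = 0x074
s_2 = Round(s_1, k_1) = 0x3C1
s_3 = Round(s_2, k_2) = 0x827
s_4 = Round(s_3, k_3) = 0x6AA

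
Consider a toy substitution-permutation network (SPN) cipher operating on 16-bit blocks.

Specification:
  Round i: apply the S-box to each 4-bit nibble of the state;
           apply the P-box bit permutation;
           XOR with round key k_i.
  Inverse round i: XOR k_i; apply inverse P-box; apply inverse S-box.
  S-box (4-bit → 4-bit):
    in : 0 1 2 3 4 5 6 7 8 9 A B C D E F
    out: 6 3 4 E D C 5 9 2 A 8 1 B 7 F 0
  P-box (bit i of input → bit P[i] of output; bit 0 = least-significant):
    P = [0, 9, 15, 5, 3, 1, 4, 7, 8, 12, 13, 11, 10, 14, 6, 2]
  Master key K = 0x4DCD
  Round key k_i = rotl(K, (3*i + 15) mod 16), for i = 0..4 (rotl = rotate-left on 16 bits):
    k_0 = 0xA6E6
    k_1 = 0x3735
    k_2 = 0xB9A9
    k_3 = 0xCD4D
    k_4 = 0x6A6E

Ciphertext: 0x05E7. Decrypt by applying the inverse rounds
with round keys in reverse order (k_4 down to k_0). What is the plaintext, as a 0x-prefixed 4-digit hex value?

s_0 = ciphertext = 0x05E7
s_1 = InvRound(s_0, k_4) = 0x1471
s_2 = InvRound(s_1, k_3) = 0x9C65
s_3 = InvRound(s_2, k_2) = 0x467F
s_4 = InvRound(s_3, k_1) = 0x0D1F
s_5 = InvRound(s_4, k_0) = 0x244E

0x244E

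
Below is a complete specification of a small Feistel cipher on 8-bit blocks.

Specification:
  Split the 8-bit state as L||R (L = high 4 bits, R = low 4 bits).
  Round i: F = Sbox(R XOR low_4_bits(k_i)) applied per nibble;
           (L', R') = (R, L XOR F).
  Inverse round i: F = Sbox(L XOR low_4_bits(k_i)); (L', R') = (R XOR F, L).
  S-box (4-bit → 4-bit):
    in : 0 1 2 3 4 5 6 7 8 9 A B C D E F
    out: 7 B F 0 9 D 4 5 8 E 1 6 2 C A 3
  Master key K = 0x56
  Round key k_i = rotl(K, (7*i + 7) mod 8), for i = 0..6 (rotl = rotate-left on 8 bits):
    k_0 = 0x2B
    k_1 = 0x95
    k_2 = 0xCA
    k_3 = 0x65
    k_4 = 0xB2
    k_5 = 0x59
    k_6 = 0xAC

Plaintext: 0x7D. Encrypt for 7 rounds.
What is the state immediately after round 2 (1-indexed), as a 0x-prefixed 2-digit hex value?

0x39

s_0 = plaintext = 0x7D
s_1 = Round(s_0, k_0) = 0xD3
s_2 = Round(s_1, k_1) = 0x39
s_3 = Round(s_2, k_2) = 0x93
s_4 = Round(s_3, k_3) = 0x3D
s_5 = Round(s_4, k_4) = 0xD0
s_6 = Round(s_5, k_5) = 0x03
s_7 = Round(s_6, k_6) = 0x33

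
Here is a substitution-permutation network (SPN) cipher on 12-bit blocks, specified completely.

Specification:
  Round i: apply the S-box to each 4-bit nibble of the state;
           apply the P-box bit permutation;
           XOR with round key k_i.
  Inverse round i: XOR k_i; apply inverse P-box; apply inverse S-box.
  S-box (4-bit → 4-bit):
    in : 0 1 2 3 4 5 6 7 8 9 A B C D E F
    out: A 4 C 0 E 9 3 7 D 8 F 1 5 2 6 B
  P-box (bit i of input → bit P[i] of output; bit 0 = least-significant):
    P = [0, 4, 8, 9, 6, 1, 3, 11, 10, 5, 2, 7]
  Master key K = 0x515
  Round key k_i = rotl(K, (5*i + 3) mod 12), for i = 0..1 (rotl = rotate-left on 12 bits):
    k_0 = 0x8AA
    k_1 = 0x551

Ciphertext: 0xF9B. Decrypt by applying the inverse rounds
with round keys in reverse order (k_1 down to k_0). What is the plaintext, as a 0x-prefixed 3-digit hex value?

0x3DC

s_0 = ciphertext = 0xF9B
s_1 = InvRound(s_0, k_1) = 0x9A9
s_2 = InvRound(s_1, k_0) = 0x3DC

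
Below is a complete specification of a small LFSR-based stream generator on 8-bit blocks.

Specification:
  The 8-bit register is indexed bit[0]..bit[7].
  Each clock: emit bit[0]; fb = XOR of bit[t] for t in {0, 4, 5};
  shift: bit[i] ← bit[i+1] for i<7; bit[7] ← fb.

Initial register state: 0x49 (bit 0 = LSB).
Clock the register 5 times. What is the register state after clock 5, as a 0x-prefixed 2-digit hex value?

reg_0 = 0x49
clock 1: out=1, reg = 0xA4
clock 2: out=0, reg = 0xD2
clock 3: out=0, reg = 0xE9
clock 4: out=1, reg = 0x74
clock 5: out=0, reg = 0x3A

0x3A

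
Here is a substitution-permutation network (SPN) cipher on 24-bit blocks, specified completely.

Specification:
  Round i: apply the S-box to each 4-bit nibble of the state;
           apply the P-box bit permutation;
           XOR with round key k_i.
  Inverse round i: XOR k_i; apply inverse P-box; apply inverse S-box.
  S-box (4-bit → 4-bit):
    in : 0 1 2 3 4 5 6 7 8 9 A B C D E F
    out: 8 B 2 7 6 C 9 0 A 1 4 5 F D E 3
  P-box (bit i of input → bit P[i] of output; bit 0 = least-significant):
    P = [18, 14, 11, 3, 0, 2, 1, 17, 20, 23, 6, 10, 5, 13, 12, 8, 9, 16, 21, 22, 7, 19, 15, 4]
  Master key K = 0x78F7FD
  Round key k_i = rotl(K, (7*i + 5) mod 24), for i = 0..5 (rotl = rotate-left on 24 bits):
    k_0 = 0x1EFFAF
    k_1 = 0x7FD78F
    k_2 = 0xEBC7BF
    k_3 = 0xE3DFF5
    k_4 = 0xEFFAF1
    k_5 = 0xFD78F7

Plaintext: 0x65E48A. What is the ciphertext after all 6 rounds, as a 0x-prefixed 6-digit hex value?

s_0 = plaintext = 0x65E48A
s_1 = Round(s_0, k_0) = 0xFCC67B
s_2 = Round(s_1, k_1) = 0x02E82F
s_3 = Round(s_2, k_2) = 0x6EB2AB
s_4 = Round(s_3, k_3) = 0x06C747
s_5 = Round(s_4, k_4) = 0xAFC9C7
s_6 = Round(s_5, k_5) = 0xEECBD0

0xEECBD0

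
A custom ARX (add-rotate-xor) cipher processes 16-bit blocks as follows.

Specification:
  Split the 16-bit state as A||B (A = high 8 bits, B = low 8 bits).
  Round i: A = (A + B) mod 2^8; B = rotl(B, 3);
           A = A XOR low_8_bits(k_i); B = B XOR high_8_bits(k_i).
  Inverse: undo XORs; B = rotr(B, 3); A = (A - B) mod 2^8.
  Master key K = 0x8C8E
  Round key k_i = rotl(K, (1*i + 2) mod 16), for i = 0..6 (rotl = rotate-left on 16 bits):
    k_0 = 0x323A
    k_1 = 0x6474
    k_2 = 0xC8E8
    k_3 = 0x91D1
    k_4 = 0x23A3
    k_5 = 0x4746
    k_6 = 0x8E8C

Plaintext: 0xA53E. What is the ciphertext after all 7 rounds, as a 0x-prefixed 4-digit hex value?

s_0 = plaintext = 0xA53E
s_1 = Round(s_0, k_0) = 0xD9C3
s_2 = Round(s_1, k_1) = 0xE87A
s_3 = Round(s_2, k_2) = 0x8A1B
s_4 = Round(s_3, k_3) = 0x7449
s_5 = Round(s_4, k_4) = 0x1E69
s_6 = Round(s_5, k_5) = 0xC10C
s_7 = Round(s_6, k_6) = 0x41EE

0x41EE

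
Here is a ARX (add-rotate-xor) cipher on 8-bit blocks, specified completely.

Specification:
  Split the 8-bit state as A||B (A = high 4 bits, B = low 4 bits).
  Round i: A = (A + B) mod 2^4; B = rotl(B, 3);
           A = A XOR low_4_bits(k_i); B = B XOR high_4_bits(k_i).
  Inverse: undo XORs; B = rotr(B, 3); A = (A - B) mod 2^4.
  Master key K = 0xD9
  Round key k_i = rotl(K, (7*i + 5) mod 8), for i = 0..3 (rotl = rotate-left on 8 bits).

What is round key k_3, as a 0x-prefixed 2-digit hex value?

K = 0xD9
k_0 = rotl(K, (7*0+5) mod 8) = rotl(K, 5) = 0x3B
k_1 = rotl(K, (7*1+5) mod 8) = rotl(K, 4) = 0x9D
k_2 = rotl(K, (7*2+5) mod 8) = rotl(K, 3) = 0xCE
k_3 = rotl(K, (7*3+5) mod 8) = rotl(K, 2) = 0x67

0x67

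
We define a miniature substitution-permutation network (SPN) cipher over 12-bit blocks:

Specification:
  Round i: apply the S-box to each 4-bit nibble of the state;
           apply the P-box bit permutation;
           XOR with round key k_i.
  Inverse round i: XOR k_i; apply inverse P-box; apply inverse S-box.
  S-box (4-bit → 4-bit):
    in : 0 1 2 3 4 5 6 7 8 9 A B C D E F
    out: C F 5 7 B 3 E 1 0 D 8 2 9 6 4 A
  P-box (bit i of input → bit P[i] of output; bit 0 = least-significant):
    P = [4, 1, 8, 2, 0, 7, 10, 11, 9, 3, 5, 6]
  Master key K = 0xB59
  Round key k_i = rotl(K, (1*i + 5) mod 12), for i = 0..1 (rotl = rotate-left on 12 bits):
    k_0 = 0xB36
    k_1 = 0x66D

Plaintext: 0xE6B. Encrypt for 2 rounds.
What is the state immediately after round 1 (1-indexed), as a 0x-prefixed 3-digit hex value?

0x794

s_0 = plaintext = 0xE6B
s_1 = Round(s_0, k_0) = 0x794
s_2 = Round(s_1, k_1) = 0x87A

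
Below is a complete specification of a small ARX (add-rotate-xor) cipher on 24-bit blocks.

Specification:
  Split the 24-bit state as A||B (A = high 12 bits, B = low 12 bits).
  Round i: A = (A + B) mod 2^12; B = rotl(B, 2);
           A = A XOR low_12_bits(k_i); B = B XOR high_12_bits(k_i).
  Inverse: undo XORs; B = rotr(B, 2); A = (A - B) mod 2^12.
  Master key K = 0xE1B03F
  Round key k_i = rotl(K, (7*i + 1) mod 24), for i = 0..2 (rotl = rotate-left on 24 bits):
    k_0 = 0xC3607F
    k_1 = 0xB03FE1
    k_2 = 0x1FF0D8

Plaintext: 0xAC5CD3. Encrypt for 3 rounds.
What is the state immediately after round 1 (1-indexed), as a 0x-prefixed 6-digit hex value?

0x7E7F79

s_0 = plaintext = 0xAC5CD3
s_1 = Round(s_0, k_0) = 0x7E7F79
s_2 = Round(s_1, k_1) = 0x8816E4
s_3 = Round(s_2, k_2) = 0xFBDA6E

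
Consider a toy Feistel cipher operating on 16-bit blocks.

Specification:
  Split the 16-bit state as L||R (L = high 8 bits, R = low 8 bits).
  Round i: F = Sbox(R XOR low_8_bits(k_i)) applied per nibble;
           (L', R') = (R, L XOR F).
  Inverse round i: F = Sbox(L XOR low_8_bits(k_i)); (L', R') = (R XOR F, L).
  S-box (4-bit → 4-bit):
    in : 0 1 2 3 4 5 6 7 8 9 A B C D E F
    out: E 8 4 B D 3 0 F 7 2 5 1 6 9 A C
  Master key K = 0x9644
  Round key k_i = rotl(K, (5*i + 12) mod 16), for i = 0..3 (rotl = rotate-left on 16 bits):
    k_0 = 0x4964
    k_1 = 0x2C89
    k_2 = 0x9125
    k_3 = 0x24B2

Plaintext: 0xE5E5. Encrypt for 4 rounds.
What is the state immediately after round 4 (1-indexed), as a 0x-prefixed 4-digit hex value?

0x44A8

s_0 = plaintext = 0xE5E5
s_1 = Round(s_0, k_0) = 0xE59D
s_2 = Round(s_1, k_1) = 0x9D68
s_3 = Round(s_2, k_2) = 0x6844
s_4 = Round(s_3, k_3) = 0x44A8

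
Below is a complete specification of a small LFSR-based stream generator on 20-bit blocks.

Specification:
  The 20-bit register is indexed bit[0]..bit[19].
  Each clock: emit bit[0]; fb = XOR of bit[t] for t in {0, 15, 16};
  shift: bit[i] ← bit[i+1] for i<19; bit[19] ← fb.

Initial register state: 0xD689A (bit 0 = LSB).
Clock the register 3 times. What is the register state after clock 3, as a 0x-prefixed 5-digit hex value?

0xBAD13

reg_0 = 0xD689A
clock 1: out=0, reg = 0xEB44D
clock 2: out=1, reg = 0x75A26
clock 3: out=0, reg = 0xBAD13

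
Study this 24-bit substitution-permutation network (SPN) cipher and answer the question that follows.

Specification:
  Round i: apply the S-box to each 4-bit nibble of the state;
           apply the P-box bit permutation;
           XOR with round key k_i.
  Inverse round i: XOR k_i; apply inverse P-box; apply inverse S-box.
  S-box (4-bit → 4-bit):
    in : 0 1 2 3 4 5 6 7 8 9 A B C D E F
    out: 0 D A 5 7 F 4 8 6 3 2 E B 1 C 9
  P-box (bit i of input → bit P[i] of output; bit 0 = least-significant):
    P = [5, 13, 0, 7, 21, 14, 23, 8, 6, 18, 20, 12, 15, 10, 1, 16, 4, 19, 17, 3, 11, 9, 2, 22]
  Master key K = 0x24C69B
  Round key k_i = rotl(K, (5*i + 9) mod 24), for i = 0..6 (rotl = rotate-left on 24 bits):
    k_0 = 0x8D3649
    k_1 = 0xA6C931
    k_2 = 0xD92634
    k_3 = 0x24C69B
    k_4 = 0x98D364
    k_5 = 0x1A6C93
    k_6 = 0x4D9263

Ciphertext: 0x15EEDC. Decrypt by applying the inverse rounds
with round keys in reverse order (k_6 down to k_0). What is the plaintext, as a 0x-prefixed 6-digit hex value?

0x2033D9

s_0 = ciphertext = 0x15EEDC
s_1 = InvRound(s_0, k_6) = 0x1C8EA5
s_2 = InvRound(s_1, k_5) = 0x833AA9
s_3 = InvRound(s_2, k_4) = 0x3BF32B
s_4 = InvRound(s_3, k_3) = 0x042B7C
s_5 = InvRound(s_4, k_2) = 0xF224E0
s_6 = InvRound(s_5, k_1) = 0xFD942B
s_7 = InvRound(s_6, k_0) = 0x2033D9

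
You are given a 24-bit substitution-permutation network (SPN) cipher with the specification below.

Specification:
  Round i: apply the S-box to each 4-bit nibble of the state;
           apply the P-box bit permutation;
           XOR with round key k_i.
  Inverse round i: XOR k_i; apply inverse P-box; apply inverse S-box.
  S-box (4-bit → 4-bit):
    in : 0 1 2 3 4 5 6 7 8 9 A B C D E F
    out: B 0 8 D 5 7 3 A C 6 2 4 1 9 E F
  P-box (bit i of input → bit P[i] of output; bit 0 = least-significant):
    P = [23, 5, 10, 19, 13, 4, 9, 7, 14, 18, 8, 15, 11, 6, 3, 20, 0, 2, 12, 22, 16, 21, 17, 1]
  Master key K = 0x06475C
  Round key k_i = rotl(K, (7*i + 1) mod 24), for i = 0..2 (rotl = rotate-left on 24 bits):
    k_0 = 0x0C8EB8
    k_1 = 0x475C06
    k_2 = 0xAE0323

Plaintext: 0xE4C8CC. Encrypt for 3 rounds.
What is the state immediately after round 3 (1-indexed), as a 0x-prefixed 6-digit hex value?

s_0 = plaintext = 0xE4C8CC
s_1 = Round(s_0, k_0) = 0xAE37BB
s_2 = Round(s_1, k_1) = 0x33C20A
s_3 = Round(s_2, k_2) = 0xEDBB90

0xEDBB90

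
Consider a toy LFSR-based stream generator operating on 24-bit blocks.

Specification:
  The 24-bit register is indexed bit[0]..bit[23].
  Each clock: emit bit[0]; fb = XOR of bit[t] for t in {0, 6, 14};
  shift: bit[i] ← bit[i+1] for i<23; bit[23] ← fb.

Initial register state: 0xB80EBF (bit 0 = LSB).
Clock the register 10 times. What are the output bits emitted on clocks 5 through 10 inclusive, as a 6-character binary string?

reg_0 = 0xB80EBF
clock 1: out=1, reg = 0xDC075F
clock 2: out=1, reg = 0x6E03AF
clock 3: out=1, reg = 0xB701D7
clock 4: out=1, reg = 0x5B80EB
clock 5: out=1, reg = 0x2DC075
clock 6: out=1, reg = 0x96E03A
clock 7: out=0, reg = 0xCB701D
clock 8: out=1, reg = 0x65B80E
clock 9: out=0, reg = 0x32DC07
clock 10: out=1, reg = 0x196E03

110101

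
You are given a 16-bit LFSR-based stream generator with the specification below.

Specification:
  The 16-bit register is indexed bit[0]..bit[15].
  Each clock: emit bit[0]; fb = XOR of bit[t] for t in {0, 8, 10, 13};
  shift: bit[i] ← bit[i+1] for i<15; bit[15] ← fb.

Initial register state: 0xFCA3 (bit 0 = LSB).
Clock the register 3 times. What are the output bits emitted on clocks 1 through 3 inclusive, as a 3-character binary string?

reg_0 = 0xFCA3
clock 1: out=1, reg = 0xFE51
clock 2: out=1, reg = 0xFF28
clock 3: out=0, reg = 0xFF94

110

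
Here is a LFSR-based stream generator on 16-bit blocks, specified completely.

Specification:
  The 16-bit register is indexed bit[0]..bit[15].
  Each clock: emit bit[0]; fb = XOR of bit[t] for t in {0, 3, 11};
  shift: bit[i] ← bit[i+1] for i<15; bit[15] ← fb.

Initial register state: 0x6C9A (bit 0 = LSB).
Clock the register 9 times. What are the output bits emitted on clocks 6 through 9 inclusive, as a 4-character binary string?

reg_0 = 0x6C9A
clock 1: out=0, reg = 0x364D
clock 2: out=1, reg = 0x1B26
clock 3: out=0, reg = 0x8D93
clock 4: out=1, reg = 0x46C9
clock 5: out=1, reg = 0x2364
clock 6: out=0, reg = 0x11B2
clock 7: out=0, reg = 0x08D9
clock 8: out=1, reg = 0x846C
clock 9: out=0, reg = 0xC236

0010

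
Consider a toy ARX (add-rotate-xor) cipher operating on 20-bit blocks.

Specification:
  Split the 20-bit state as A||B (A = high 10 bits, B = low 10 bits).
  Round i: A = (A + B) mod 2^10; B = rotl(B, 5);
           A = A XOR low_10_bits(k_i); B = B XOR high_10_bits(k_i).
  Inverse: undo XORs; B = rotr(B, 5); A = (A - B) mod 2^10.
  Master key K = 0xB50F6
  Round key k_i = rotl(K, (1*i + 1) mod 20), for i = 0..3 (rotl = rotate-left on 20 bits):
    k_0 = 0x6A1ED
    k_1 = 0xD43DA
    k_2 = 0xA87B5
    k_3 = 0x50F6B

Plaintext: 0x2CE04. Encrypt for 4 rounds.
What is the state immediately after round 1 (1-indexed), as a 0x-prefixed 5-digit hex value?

0xD6938

s_0 = plaintext = 0x2CE04
s_1 = Round(s_0, k_0) = 0xD6938
s_2 = Round(s_1, k_1) = 0xD2059
s_3 = Round(s_2, k_2) = 0x05183
s_4 = Round(s_3, k_3) = 0xBF12F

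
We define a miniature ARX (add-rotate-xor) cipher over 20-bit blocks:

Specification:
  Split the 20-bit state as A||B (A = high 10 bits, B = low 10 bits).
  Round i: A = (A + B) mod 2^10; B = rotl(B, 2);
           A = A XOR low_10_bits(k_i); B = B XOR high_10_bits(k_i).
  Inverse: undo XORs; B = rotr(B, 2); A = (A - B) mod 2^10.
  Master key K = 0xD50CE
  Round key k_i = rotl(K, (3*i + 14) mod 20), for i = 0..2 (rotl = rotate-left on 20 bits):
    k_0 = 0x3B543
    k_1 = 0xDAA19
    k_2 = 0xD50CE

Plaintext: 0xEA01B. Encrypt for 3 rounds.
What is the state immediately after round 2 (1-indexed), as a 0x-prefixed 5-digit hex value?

0x4616E

s_0 = plaintext = 0xEA01B
s_1 = Round(s_0, k_0) = 0xA0081
s_2 = Round(s_1, k_1) = 0x4616E
s_3 = Round(s_2, k_2) = 0x922ED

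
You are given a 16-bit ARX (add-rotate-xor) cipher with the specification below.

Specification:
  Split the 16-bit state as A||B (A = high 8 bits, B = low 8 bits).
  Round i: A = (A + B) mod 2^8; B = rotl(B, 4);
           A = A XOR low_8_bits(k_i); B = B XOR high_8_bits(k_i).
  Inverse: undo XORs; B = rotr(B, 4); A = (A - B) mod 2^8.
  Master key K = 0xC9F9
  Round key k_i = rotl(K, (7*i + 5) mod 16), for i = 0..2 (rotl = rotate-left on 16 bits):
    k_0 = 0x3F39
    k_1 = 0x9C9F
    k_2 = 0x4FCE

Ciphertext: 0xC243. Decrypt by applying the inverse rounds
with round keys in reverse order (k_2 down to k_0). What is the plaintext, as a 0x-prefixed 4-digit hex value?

0x88AF

s_0 = ciphertext = 0xC243
s_1 = InvRound(s_0, k_2) = 0x4CC0
s_2 = InvRound(s_1, k_1) = 0x0EC5
s_3 = InvRound(s_2, k_0) = 0x88AF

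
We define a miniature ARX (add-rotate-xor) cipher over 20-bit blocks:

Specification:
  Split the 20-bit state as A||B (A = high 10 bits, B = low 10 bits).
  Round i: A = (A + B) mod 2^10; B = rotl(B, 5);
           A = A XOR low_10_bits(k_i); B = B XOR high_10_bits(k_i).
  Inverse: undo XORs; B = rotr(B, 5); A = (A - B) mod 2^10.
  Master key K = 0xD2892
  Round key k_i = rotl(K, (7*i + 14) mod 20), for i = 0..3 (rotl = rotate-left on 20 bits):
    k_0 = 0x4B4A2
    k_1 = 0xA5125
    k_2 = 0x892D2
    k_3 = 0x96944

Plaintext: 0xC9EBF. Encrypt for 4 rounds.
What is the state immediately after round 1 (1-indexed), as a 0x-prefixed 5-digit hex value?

s_0 = plaintext = 0xC9EBF
s_1 = Round(s_0, k_0) = 0x512D8
s_2 = Round(s_1, k_1) = 0x4E582
s_3 = Round(s_2, k_2) = 0x1A668
s_4 = Round(s_3, k_3) = 0xE5749

0x512D8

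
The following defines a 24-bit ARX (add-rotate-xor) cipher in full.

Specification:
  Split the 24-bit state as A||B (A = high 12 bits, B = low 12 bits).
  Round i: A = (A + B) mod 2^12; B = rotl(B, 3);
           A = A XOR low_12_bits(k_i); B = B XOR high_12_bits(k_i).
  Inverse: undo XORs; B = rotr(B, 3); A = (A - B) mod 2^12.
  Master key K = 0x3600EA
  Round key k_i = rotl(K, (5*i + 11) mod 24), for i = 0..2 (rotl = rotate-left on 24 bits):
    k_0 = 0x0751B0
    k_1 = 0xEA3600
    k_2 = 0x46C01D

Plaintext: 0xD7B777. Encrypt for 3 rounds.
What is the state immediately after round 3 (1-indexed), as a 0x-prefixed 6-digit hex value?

0x7FB2DC

s_0 = plaintext = 0xD7B777
s_1 = Round(s_0, k_0) = 0x542BCE
s_2 = Round(s_1, k_1) = 0x7100D6
s_3 = Round(s_2, k_2) = 0x7FB2DC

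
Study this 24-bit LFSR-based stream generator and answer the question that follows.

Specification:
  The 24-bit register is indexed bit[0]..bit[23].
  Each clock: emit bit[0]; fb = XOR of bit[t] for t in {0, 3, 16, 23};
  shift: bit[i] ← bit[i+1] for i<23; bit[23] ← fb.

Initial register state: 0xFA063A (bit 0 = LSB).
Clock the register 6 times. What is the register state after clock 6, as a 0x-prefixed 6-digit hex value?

0x0BE818

reg_0 = 0xFA063A
clock 1: out=0, reg = 0x7D031D
clock 2: out=1, reg = 0xBE818E
clock 3: out=0, reg = 0x5F40C7
clock 4: out=1, reg = 0x2FA063
clock 5: out=1, reg = 0x17D031
clock 6: out=1, reg = 0x0BE818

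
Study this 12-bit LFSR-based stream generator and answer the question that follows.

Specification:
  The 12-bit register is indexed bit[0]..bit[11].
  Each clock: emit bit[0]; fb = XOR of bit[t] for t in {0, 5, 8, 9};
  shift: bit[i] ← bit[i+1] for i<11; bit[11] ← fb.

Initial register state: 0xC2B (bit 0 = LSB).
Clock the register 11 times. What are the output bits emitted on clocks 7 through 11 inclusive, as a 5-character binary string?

reg_0 = 0xC2B
clock 1: out=1, reg = 0x615
clock 2: out=1, reg = 0x30A
clock 3: out=0, reg = 0x185
clock 4: out=1, reg = 0x0C2
clock 5: out=0, reg = 0x061
clock 6: out=1, reg = 0x030
clock 7: out=0, reg = 0x818
clock 8: out=0, reg = 0x40C
clock 9: out=0, reg = 0x206
clock 10: out=0, reg = 0x903
clock 11: out=1, reg = 0x481

00001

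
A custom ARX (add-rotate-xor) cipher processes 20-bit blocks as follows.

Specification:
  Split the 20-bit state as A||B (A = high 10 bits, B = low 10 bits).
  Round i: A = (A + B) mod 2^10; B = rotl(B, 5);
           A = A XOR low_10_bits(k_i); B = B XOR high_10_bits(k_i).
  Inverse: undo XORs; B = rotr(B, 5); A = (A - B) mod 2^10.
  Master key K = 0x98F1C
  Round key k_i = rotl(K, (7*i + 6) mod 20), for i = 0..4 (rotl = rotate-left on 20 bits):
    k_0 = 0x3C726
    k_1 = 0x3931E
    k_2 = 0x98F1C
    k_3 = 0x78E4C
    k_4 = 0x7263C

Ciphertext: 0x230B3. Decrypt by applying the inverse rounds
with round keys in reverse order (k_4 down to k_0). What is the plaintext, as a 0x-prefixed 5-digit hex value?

s_0 = ciphertext = 0x230B3
s_1 = InvRound(s_0, k_4) = 0xD974B
s_2 = InvRound(s_1, k_3) = 0x05115
s_3 = InvRound(s_2, k_2) = 0x0B6DB
s_4 = InvRound(s_3, k_1) = 0xD0BF1
s_5 = InvRound(s_4, k_0) = 0x13018

0x13018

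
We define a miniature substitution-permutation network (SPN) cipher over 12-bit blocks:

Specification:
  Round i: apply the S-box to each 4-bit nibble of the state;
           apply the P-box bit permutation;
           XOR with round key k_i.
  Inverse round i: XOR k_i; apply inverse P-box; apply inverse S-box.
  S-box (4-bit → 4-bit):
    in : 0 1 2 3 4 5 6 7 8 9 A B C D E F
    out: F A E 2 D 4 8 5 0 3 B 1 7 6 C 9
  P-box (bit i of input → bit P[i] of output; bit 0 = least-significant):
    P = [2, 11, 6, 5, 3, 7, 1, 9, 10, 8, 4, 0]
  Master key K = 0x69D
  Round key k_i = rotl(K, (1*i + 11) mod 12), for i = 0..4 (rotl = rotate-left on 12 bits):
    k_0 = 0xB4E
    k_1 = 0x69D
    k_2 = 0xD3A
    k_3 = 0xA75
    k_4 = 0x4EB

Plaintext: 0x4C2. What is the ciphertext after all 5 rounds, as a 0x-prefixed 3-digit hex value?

0x6B5

s_0 = plaintext = 0x4C2
s_1 = Round(s_0, k_0) = 0x7B5
s_2 = Round(s_1, k_1) = 0x2C5
s_3 = Round(s_2, k_2) = 0xCE1
s_4 = Round(s_3, k_3) = 0x547
s_5 = Round(s_4, k_4) = 0x6B5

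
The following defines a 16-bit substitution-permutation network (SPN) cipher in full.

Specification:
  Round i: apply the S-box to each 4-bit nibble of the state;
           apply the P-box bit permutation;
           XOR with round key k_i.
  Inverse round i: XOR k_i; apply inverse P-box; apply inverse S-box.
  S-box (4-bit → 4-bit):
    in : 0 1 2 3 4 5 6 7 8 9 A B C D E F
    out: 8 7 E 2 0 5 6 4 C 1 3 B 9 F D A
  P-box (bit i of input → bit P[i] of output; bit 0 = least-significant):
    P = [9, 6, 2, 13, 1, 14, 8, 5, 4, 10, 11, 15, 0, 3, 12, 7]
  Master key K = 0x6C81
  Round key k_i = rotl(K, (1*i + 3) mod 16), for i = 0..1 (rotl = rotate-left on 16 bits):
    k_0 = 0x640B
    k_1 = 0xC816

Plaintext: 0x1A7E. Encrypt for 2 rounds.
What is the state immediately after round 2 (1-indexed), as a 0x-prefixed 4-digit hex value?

s_0 = plaintext = 0x1A7E
s_1 = Round(s_0, k_0) = 0x5316
s_2 = Round(s_1, k_1) = 0x9D51

0x9D51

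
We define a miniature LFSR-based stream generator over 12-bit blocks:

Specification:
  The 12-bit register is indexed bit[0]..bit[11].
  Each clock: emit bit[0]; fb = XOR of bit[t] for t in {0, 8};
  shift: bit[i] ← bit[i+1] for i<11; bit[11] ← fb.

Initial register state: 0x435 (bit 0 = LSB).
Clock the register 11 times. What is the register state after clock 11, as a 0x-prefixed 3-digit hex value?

0xC42

reg_0 = 0x435
clock 1: out=1, reg = 0xA1A
clock 2: out=0, reg = 0x50D
clock 3: out=1, reg = 0x286
clock 4: out=0, reg = 0x143
clock 5: out=1, reg = 0x0A1
clock 6: out=1, reg = 0x850
clock 7: out=0, reg = 0x428
clock 8: out=0, reg = 0x214
clock 9: out=0, reg = 0x10A
clock 10: out=0, reg = 0x885
clock 11: out=1, reg = 0xC42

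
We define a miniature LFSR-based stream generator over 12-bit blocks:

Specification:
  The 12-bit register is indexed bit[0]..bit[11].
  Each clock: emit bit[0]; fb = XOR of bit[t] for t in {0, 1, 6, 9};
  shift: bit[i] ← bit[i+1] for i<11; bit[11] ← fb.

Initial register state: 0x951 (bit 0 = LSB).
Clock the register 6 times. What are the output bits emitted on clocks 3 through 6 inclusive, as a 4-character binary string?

reg_0 = 0x951
clock 1: out=1, reg = 0x4A8
clock 2: out=0, reg = 0x254
clock 3: out=0, reg = 0x12A
clock 4: out=0, reg = 0x895
clock 5: out=1, reg = 0xC4A
clock 6: out=0, reg = 0x625

0010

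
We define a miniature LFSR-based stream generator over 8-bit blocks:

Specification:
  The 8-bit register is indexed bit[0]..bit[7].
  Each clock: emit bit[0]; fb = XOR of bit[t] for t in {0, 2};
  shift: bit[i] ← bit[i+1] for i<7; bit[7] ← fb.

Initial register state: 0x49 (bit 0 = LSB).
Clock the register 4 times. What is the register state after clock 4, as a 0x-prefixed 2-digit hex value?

0xB4

reg_0 = 0x49
clock 1: out=1, reg = 0xA4
clock 2: out=0, reg = 0xD2
clock 3: out=0, reg = 0x69
clock 4: out=1, reg = 0xB4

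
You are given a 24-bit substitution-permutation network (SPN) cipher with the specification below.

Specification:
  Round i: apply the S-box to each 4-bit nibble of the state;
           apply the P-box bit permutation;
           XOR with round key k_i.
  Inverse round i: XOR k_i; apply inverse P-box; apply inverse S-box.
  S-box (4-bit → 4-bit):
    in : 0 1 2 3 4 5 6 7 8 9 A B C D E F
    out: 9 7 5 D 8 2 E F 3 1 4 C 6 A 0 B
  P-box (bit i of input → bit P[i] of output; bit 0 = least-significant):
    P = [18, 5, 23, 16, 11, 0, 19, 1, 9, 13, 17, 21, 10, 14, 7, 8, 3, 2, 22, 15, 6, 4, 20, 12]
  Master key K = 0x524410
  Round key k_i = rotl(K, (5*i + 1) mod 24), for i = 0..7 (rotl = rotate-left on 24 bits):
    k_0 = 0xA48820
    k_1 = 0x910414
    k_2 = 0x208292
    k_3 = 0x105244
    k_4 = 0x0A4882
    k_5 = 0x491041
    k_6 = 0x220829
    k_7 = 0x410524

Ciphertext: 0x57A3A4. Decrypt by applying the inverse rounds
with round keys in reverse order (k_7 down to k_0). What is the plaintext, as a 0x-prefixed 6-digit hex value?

0xE0DFD7

s_0 = ciphertext = 0x57A3A4
s_1 = InvRound(s_0, k_7) = 0xA421E9
s_2 = InvRound(s_1, k_6) = 0x9EBC92
s_3 = InvRound(s_2, k_5) = 0x1B2CF3
s_4 = InvRound(s_3, k_4) = 0x1E855D
s_5 = InvRound(s_4, k_3) = 0xD0F2C9
s_6 = InvRound(s_5, k_2) = 0x725DDA
s_7 = InvRound(s_6, k_1) = 0x016B0B
s_8 = InvRound(s_7, k_0) = 0xE0DFD7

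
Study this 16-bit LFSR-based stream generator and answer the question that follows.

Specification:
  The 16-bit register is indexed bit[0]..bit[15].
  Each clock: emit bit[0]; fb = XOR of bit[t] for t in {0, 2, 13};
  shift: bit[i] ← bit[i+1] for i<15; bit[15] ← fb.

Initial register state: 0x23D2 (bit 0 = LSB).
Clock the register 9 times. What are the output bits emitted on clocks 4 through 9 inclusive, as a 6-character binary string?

010111

reg_0 = 0x23D2
clock 1: out=0, reg = 0x91E9
clock 2: out=1, reg = 0xC8F4
clock 3: out=0, reg = 0xE47A
clock 4: out=0, reg = 0xF23D
clock 5: out=1, reg = 0xF91E
clock 6: out=0, reg = 0x7C8F
clock 7: out=1, reg = 0xBE47
clock 8: out=1, reg = 0xDF23
clock 9: out=1, reg = 0xEF91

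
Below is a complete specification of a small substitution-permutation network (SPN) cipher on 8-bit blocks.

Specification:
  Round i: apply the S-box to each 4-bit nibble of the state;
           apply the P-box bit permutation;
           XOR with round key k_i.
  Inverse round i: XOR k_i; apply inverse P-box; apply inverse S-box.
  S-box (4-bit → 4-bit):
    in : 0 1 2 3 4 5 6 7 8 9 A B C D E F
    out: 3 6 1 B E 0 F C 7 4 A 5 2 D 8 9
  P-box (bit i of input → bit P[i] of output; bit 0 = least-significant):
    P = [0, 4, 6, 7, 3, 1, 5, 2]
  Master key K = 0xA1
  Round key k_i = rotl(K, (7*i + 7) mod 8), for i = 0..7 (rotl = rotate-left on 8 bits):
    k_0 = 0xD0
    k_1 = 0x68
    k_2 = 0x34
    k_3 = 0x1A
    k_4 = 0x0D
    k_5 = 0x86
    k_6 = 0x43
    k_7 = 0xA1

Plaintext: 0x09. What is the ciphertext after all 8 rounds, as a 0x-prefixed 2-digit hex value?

0x92

s_0 = plaintext = 0x09
s_1 = Round(s_0, k_0) = 0x9A
s_2 = Round(s_1, k_1) = 0xD8
s_3 = Round(s_2, k_2) = 0x49
s_4 = Round(s_3, k_3) = 0x7C
s_5 = Round(s_4, k_4) = 0x39
s_6 = Round(s_5, k_5) = 0xC8
s_7 = Round(s_6, k_6) = 0x10
s_8 = Round(s_7, k_7) = 0x92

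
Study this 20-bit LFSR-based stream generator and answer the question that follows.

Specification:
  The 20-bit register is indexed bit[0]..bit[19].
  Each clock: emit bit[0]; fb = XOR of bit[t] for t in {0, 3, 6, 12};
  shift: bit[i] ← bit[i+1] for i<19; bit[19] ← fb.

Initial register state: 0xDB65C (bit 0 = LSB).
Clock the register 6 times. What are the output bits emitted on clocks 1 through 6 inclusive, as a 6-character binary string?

001110

reg_0 = 0xDB65C
clock 1: out=0, reg = 0xEDB2E
clock 2: out=0, reg = 0x76D97
clock 3: out=1, reg = 0xBB6CB
clock 4: out=1, reg = 0x5DB65
clock 5: out=1, reg = 0xAEDB2
clock 6: out=0, reg = 0x576D9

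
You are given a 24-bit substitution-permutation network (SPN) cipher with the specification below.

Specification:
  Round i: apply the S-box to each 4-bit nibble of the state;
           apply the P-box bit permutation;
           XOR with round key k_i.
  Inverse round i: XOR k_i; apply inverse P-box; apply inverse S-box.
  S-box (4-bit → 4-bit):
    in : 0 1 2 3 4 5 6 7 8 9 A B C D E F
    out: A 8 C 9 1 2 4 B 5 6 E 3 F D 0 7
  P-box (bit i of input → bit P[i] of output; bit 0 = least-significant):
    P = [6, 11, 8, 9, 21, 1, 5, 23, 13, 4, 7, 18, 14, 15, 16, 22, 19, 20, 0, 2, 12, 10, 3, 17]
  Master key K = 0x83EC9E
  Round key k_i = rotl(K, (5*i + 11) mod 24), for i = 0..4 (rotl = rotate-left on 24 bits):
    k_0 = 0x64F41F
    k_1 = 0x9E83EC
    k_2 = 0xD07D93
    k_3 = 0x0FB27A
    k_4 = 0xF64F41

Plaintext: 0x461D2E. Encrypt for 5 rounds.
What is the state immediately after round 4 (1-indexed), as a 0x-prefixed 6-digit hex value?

s_0 = plaintext = 0x461D2E
s_1 = Round(s_0, k_0) = 0xA0C4BE
s_2 = Round(s_1, k_1) = 0xED67E2
s_3 = Round(s_2, k_2) = 0xDD5E86
s_4 = Round(s_3, k_3) = 0x252357
s_5 = Round(s_4, k_4) = 0xA1650B

0x252357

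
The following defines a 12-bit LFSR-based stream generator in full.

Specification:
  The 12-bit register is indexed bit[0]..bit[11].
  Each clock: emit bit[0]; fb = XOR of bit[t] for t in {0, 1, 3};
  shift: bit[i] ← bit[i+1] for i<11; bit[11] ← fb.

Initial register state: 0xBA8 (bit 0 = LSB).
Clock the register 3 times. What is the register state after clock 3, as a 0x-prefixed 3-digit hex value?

reg_0 = 0xBA8
clock 1: out=0, reg = 0xDD4
clock 2: out=0, reg = 0x6EA
clock 3: out=0, reg = 0x375

0x375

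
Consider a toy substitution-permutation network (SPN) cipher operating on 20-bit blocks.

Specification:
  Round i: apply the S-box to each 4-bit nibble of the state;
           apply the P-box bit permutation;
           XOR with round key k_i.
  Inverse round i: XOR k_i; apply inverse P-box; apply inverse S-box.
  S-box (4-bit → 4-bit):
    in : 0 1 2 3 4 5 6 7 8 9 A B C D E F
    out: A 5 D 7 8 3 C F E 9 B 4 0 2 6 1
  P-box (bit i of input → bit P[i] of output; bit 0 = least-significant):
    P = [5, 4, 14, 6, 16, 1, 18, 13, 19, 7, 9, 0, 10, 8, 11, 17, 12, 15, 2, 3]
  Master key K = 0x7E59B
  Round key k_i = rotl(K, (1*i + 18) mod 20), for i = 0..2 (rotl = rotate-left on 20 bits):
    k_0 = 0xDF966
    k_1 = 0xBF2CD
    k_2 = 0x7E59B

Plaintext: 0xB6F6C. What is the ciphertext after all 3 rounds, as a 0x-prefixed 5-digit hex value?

0xC56F5

s_0 = plaintext = 0xB6F6C
s_1 = Round(s_0, k_0) = 0x3D162
s_2 = Round(s_1, k_1) = 0x701A9
s_3 = Round(s_2, k_2) = 0xC56F5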